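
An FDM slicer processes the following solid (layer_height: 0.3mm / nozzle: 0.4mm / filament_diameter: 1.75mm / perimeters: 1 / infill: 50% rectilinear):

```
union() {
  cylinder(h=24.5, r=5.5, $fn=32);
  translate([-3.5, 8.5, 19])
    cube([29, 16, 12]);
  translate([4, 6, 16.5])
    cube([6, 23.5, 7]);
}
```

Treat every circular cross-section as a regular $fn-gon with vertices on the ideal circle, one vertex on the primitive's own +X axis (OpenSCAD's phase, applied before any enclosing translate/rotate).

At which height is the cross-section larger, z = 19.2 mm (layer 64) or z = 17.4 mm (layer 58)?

Layer 64 (z = 19.2): the r=5.5 cylinder gives a regular 32-gon of circumradius 5.5 (constant along its height) (area = (32/2)·5.500²·sin(360°/32) = 94.42 mm²); the cube at (-3.5, 8.5) (footprint 29×16) is included at this height (area 464.00 mm²); the 6×23.5 cube at (4, 6) contributes its full rectangle (area 141.00 mm²); Merging all regions: the regions partially overlap — summed areas 699.42 mm² minus the doubly-counted overlap 96.00 mm² gives 603.42 mm² — area = 603.42 mm². So its area = 603.42 mm². Layer 58 (z = 17.4): the cylinder: section is a regular 32-gon, circumradius r=5.5 (area = (32/2)·5.500²·sin(360°/32) = 94.42 mm²); the cube at (-3.5, 8.5) is not intersected at this z (z outside [19, 31]); the cube at (4, 6) (footprint 6×23.5) is included at this height (area 141.00 mm²); Taking the union: the 2 present regions are separate (no shared area or edge), so areas and boundary lengths simply add and each stays a separate island — area = 235.42 mm². So its area = 235.42 mm². Layer 64 is larger (603.42 vs 235.42 mm²).

layer 64 (z = 19.2 mm)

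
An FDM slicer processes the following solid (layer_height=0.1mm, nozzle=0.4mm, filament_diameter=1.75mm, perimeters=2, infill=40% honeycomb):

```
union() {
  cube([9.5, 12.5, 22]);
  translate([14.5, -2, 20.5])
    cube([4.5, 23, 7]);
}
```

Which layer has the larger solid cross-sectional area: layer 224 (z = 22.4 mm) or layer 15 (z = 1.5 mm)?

layer 15 (z = 1.5 mm)

Layer 224 (z = 22.4): the cube is absent (z outside [0, 22]); the cube at (14.5, -2) (footprint 4.5×23) is included at this height (area 103.50 mm²); Combining (union): only the 4.5×23 cube at (14.5, -2) is present, so the union is just that shape — area = 103.50 mm². So its area = 103.50 mm². Layer 15 (z = 1.5): the cube is present — its section is the full 9.5×12.5 rectangle (area 118.75 mm²); the cube at (14.5, -2) is not intersected at this z (z outside [20.5, 27.5]); Taking the union: only the 9.5×12.5 cube is present, so the union is just that shape — area = 118.75 mm². So its area = 118.75 mm². Layer 15 is larger (118.75 vs 103.50 mm²).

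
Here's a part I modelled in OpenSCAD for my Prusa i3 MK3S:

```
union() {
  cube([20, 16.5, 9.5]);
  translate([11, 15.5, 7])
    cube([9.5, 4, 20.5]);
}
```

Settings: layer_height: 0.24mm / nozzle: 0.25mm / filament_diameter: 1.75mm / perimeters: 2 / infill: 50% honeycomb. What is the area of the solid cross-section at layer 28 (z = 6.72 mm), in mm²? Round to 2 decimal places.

At z = 6.72 mm: the 20×16.5 cube contributes its full rectangle (area 330.00 mm²); the cube at (11, 15.5) is not intersected at this z (z outside [7, 27.5]); Merging all regions: only the 20×16.5 cube is present, so the union is just that shape — area = 330.00 mm². Overall, the cross-section is a single solid region. Net area = 330.00 mm².

330.00 mm²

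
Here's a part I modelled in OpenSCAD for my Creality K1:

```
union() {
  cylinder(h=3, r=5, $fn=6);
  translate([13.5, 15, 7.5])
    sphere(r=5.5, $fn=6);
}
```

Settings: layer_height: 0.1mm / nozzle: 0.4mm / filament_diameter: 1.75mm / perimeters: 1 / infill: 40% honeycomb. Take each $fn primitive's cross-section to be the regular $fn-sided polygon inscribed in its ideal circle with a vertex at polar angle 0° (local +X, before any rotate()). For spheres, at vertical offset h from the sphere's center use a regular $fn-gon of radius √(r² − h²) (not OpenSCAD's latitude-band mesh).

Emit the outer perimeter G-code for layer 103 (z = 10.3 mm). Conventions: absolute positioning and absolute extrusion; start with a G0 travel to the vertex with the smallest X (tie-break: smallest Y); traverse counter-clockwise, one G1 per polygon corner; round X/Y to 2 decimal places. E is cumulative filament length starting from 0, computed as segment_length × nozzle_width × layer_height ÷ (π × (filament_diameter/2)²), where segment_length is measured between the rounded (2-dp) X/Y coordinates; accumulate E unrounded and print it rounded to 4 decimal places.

At z = 10.3 mm: the cylinder is absent (z outside [0, 3]); the r=5.5 sphere at (13.5, 15) slices to a regular 6-gon of circumradius 4.734 (√(r²−h²) with h=2.8 from center); Merging all regions: only the r=5.5 sphere at (13.5, 15) is present, so the union is just that shape — 1 connected region. The outline is a single polygon with 6 vertices. Extrusion per mm of travel: 0.4 × 0.1 / (π × 0.875²) = 0.016630. Accumulating E over each segment gives final E = 0.4723.

G0 X8.77 Y15.00 Z10.30
G1 X11.13 Y10.90 E0.0787
G1 X15.87 Y10.90 E0.1575
G1 X18.23 Y15.00 E0.2362
G1 X15.87 Y19.10 E0.3148
G1 X11.13 Y19.10 E0.3937
G1 X8.77 Y15.00 E0.4723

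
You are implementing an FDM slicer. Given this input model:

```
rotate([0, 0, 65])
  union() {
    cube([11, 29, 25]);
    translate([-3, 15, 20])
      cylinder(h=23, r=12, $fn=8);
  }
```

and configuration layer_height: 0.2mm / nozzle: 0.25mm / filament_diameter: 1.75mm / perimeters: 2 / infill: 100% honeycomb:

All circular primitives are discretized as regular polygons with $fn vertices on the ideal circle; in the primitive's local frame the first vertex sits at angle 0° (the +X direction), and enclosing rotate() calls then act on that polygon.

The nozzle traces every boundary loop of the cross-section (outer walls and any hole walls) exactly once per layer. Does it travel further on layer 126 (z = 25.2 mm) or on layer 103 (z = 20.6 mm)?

layer 103 (z = 20.6 mm)

Layer 126 (z = 25.2): the cube is not intersected at this z (z outside [0, 25]); the r=12 cylinder at (-3, 15) contributes a regular 8-gon of circumradius 12 (perimeter = 2·8·12.000·sin(180°/8) = 73.48 mm); Combining (union): only the r=12 cylinder at (-3, 15) is present, so the union is just that shape — boundary = 73.48 mm; (rotated 65° about Z; rotation is an isometry so areas/perimeters/island counts are preserved). So its perimeter = 73.48 mm. Layer 103 (z = 20.6): the 11×29 cube contributes its full rectangle (perimeter 80.00 mm); the r=12 cylinder at (-3, 15) gives a regular 8-gon of circumradius 12 (constant along its height) (perimeter = 2·8·12.000·sin(180°/8) = 73.48 mm); Taking the union: the regions partially overlap (shared area 135.37 mm²), so the edge portions inside another operand are dropped and the merged outline is re-measured after clipping — boundary = 101.72 mm; (whole slice rotated 65° about Z — lengths, areas and connectivity unchanged). So its perimeter = 101.72 mm. Layer 103 is larger (101.72 vs 73.48 mm).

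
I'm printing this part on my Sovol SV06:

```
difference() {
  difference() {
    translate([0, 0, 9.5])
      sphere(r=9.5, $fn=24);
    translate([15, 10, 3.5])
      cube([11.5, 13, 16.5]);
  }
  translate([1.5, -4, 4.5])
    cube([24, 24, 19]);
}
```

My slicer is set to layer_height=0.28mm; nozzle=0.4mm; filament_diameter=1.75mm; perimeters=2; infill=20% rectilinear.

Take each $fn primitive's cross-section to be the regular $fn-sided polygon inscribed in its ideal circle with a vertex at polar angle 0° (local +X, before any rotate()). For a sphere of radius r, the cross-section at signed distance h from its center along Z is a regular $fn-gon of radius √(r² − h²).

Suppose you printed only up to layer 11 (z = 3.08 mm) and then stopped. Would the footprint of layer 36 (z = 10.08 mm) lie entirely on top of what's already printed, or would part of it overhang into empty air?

Compare the two slices. At z = 3.08: the sphere: section is a regular 24-gon, circumradius = √(r²−h²) = √(9.5²−6.42²) = 7.002 (area = (24/2)·7.002²·sin(360°/24) = 152.29 mm²); the cube at (15, 10) is not intersected at this z (z outside [3.5, 20]); Subtracting the remaining from the first: none of the subtracted shapes is present at this height, so the r=9.5 sphere is unchanged — area = 152.29 mm²; the cube at (1.5, -4) is not intersected at this z (z outside [4.5, 23.5]); After the difference (first − rest): none of the subtracted shapes is present at this height, so the result so far is unchanged — area = 152.29 mm². At z = 10.08: the r=9.5 sphere slices to a regular 24-gon of circumradius 9.482 (√(r²−h²) with h=0.58 from center) (area = (24/2)·9.482²·sin(360°/24) = 279.26 mm²); the cube at (15, 10) (footprint 11.5×13) is included at this height (area 149.50 mm²); Subtracting the remaining from the first: starting from the r=9.5 sphere (279.26 mm²), the 11.5×13 cube at (15, 10) misses the remaining region (no effect) — area = 279.26 mm²; the 24×24 cube at (1.5, -4) contributes its full rectangle (area 576.00 mm²); Subtracting the remaining from the first: starting from that combined region (279.26 mm²), the 24×24 cube at (1.5, -4) partially overlaps it — only the 86.28 mm² overlap (of its 576.00 mm²) is removed, clipping the outline — area = 192.98 mm². Checking containment: at z = 10.08 the cross-section extends beyond the z = 3.08 cross-section by about 88.64 mm².

part overhangs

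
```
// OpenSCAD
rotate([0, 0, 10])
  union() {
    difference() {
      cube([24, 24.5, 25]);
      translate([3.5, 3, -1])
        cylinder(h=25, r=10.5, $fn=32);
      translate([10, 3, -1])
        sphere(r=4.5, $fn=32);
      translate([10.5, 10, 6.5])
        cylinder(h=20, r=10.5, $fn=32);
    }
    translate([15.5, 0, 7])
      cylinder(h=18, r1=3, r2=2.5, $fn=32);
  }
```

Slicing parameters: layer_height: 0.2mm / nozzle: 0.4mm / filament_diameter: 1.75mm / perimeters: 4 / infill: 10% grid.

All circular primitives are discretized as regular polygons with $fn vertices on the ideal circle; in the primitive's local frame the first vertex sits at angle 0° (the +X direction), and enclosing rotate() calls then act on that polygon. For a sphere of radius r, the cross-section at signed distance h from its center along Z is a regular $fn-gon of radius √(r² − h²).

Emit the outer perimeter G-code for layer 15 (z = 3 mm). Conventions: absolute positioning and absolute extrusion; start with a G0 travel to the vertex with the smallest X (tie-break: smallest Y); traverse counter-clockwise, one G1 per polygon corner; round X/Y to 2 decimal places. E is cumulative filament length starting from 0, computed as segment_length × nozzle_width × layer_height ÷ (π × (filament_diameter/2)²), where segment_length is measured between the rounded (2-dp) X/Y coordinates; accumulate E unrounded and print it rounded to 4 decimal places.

G0 X-4.25 Y24.13 Z3.00
G1 X-2.23 Y12.66 E0.3874
G1 X-0.88 Y13.35 E0.4378
G1 X1.10 Y13.90 E0.5061
G1 X3.15 Y14.06 E0.5745
G1 X5.20 Y13.81 E0.6432
G1 X7.15 Y13.17 E0.7115
G1 X8.95 Y12.16 E0.7801
G1 X10.51 Y10.82 E0.8485
G1 X11.78 Y9.20 E0.9170
G1 X12.71 Y7.37 E0.9853
G1 X13.27 Y5.39 E1.0537
G1 X13.42 Y3.33 E1.1224
G1 X13.30 Y2.35 E1.1552
G1 X23.64 Y4.17 E1.5044
G1 X19.38 Y28.30 E2.3194
G1 X-4.25 Y24.13 E3.1175

At z = 3 mm: the cube (footprint 24×24.5) is included at this height; the r=10.5 cylinder at (3.5, 3) contributes a regular 32-gon of circumradius 10.5; the sphere at (10, 3): section is a regular 32-gon, circumradius = √(r²−h²) = √(4.5²−4²) = 2.062; the cylinder at (10.5, 10) does not reach this height (z outside [6.5, 26.5]); Subtracting the remaining from the first: starting from the 24×24.5 cube, the r=10.5 cylinder at (3.5, 3) partially overlaps it — only the 163.43 mm² overlap (of its 344.14 mm²) is removed, clipping the outline; the r=4.5 sphere at (10, 3) misses the remaining region (no effect) — 1 connected region; the cone at (15.5, 0) is not intersected at this z (z outside [7, 25]); Taking the union: only that combined region is present, so the union is just that shape — 1 connected region; (rotated 10° about Z; rotation is an isometry so areas/perimeters/island counts are preserved). The outline is a single polygon with 16 vertices. Extrusion per mm of travel: 0.4 × 0.2 / (π × 0.875²) = 0.033260. Accumulating E over each segment gives final E = 3.1175.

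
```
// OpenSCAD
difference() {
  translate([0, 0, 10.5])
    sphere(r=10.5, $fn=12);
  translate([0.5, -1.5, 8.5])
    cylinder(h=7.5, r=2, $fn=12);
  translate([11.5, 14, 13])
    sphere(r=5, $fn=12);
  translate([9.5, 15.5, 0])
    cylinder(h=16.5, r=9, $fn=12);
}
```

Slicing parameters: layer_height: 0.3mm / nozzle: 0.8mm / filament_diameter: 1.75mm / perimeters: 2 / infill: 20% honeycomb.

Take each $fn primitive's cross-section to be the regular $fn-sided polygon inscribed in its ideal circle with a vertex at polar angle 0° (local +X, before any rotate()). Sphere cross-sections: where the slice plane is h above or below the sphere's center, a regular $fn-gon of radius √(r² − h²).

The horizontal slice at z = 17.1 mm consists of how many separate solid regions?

1

At z = 17.1 mm: the sphere: section is a regular 12-gon, circumradius = √(r²−h²) = √(10.5²−6.6²) = 8.166; the cylinder at (0.5, -1.5) is not intersected at this z (z outside [8.5, 16]); the sphere at (11.5, 14): section is a regular 12-gon, circumradius = √(r²−h²) = √(5²−4.1²) = 2.862; the cylinder at (9.5, 15.5) is not intersected at this z (z outside [0, 16.5]); After the difference (first − rest): starting from the r=10.5 sphere, the r=5 sphere at (11.5, 14) misses the remaining region (no effect) — 1 connected region. The result has 1 disconnected region.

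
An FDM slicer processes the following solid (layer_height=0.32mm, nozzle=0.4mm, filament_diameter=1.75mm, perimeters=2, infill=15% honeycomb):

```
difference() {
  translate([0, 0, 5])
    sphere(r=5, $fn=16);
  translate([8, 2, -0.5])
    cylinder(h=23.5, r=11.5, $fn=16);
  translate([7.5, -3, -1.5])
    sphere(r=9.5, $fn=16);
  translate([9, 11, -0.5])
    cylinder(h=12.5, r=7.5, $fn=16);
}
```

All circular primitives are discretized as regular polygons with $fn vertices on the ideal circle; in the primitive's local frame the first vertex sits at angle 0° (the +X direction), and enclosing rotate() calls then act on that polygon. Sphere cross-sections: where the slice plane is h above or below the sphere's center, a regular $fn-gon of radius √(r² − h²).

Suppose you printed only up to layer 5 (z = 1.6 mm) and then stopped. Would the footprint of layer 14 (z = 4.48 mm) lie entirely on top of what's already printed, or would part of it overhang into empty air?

part overhangs

Compare the two slices. At z = 1.6: the sphere: section is a regular 16-gon, circumradius = √(r²−h²) = √(5²−3.4²) = 3.666 (area = (16/2)·3.666²·sin(360°/16) = 41.15 mm²); the r=11.5 cylinder at (8, 2) gives a regular 16-gon of circumradius 11.5 (constant along its height) (area = (16/2)·11.500²·sin(360°/16) = 404.88 mm²); the r=9.5 sphere at (7.5, -3) contributes a regular 16-gon of circumradius √(9.5²−3.1²) = 8.980 (area = (16/2)·8.980²·sin(360°/16) = 246.88 mm²); the cylinder at (9, 11): section is a regular 16-gon, circumradius r=7.5 (area = (16/2)·7.500²·sin(360°/16) = 172.21 mm²); After the difference (first − rest): starting from the r=5 sphere (41.15 mm²), the r=11.5 cylinder at (8, 2) partially overlaps it — only the 39.60 mm² overlap (of its 404.88 mm²) is removed, clipping the outline; the r=9.5 sphere at (7.5, -3) misses the remaining region (no effect); the r=7.5 cylinder at (9, 11) misses the remaining region (no effect) — area = 1.54 mm². At z = 4.48: the sphere: section is a regular 16-gon, circumradius = √(r²−h²) = √(5²−0.52²) = 4.973 (area = (16/2)·4.973²·sin(360°/16) = 75.71 mm²); the cylinder at (8, 2): section is a regular 16-gon, circumradius r=11.5 (area = (16/2)·11.500²·sin(360°/16) = 404.88 mm²); the r=9.5 sphere at (7.5, -3) slices to a regular 16-gon of circumradius 7.382 (√(r²−h²) with h=5.98 from center) (area = (16/2)·7.382²·sin(360°/16) = 166.82 mm²); the r=7.5 cylinder at (9, 11) gives a regular 16-gon of circumradius 7.5 (constant along its height) (area = (16/2)·7.500²·sin(360°/16) = 172.21 mm²); Taking the first minus the rest: starting from the r=5 sphere (75.71 mm²), the r=11.5 cylinder at (8, 2) partially overlaps it — only the 64.10 mm² overlap (of its 404.88 mm²) is removed, clipping the outline; the r=9.5 sphere at (7.5, -3) misses the remaining region (no effect); the r=7.5 cylinder at (9, 11) misses the remaining region (no effect) — area = 11.61 mm². Checking containment: at z = 4.48 the cross-section extends beyond the z = 1.6 cross-section by about 10.07 mm².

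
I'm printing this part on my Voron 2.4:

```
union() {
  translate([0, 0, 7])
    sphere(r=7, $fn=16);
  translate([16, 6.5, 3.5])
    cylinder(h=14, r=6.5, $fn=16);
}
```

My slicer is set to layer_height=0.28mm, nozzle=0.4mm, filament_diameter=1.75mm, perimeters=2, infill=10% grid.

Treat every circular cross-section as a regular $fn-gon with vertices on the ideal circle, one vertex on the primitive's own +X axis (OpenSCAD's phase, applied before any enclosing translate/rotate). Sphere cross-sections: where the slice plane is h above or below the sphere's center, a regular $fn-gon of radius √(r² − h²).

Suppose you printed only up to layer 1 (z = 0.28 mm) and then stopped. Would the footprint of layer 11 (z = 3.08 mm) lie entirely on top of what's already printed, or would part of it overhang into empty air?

part overhangs

Compare the two slices. At z = 0.28: the sphere: section is a regular 16-gon, circumradius = √(r²−h²) = √(7²−6.72²) = 1.960 (area = (16/2)·1.960²·sin(360°/16) = 11.76 mm²); the cylinder at (16, 6.5) is not intersected at this z (z outside [3.5, 17.5]); Combining (union): only the r=7 sphere is present, so the union is just that shape — area = 11.76 mm². At z = 3.08: the sphere: section is a regular 16-gon, circumradius = √(r²−h²) = √(7²−3.92²) = 5.799 (area = (16/2)·5.799²·sin(360°/16) = 102.97 mm²); the cylinder at (16, 6.5) is absent (z outside [3.5, 17.5]); Merging all regions: only the r=7 sphere is present, so the union is just that shape — area = 102.97 mm². Checking containment: at z = 3.08 the cross-section extends beyond the z = 0.28 cross-section by about 91.21 mm².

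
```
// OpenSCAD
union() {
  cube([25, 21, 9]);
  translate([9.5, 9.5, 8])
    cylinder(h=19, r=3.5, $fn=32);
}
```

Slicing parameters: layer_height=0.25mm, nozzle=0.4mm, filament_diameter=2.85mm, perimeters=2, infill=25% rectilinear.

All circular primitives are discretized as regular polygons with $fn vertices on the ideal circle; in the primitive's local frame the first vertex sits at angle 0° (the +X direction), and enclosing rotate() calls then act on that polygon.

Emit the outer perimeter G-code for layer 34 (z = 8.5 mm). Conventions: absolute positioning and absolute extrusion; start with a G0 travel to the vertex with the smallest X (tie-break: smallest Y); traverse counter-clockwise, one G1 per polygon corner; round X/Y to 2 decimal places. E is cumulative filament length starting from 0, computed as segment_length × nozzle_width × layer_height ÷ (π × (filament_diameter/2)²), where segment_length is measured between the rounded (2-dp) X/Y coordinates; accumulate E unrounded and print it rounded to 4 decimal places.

At z = 8.5 mm: the cube (footprint 25×21) is included at this height; the cylinder at (9.5, 9.5): section is a regular 32-gon, circumradius r=3.5; Merging all regions: the r=3.5 cylinder at (9.5, 9.5) lies entirely inside the 25×21 cube, so the union is just the 25×21 cube — 1 connected region. The outline is a single polygon with 4 vertices. Extrusion per mm of travel: 0.4 × 0.25 / (π × 1.425²) = 0.015675. Accumulating E over each segment gives final E = 1.4421.

G0 X0.00 Y0.00 Z8.50
G1 X25.00 Y0.00 E0.3919
G1 X25.00 Y21.00 E0.7211
G1 X0.00 Y21.00 E1.1130
G1 X0.00 Y0.00 E1.4421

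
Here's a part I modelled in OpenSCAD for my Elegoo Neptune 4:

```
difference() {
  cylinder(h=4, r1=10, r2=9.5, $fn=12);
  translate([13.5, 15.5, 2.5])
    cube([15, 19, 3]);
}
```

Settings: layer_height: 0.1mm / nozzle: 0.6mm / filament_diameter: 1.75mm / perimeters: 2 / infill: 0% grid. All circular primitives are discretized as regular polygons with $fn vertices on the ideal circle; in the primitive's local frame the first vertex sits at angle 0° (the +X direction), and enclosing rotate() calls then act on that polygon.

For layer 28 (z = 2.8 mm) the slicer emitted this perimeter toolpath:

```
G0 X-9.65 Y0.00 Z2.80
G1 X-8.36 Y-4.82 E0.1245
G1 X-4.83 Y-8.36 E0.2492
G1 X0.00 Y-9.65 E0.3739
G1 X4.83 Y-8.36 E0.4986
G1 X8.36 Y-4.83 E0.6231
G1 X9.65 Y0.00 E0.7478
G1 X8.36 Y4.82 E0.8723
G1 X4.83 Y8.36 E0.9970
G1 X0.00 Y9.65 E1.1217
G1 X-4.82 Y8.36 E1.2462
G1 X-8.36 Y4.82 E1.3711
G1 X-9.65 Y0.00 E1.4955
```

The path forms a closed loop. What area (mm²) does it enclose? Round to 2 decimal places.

279.46 mm²

Apply the shoelace formula to the sequence of (X, Y) vertices; enclosed area = 279.46 mm².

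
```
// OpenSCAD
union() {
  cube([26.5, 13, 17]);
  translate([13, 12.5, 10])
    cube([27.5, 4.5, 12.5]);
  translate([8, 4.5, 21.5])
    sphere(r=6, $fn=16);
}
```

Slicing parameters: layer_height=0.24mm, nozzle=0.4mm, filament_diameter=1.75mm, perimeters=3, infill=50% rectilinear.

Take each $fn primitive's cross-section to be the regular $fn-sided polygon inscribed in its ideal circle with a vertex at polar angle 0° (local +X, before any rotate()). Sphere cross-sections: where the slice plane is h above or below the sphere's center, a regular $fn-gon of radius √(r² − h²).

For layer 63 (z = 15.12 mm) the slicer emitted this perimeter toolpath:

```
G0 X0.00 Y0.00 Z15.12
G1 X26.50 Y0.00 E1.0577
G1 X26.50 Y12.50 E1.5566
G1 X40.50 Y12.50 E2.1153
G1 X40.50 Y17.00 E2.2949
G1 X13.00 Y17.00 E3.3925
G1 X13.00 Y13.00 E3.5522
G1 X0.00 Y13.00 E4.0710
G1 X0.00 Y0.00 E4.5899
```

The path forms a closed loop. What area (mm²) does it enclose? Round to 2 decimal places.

461.50 mm²

Apply the shoelace formula to the sequence of (X, Y) vertices; enclosed area = 461.50 mm².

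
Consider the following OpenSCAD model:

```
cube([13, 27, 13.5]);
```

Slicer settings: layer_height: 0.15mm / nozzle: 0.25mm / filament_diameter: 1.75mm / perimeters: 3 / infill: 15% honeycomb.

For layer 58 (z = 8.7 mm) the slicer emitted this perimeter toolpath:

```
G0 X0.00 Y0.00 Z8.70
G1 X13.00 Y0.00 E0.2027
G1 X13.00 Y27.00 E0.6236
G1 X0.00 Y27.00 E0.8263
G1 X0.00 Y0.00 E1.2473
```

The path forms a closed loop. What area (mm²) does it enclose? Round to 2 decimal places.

Apply the shoelace formula to the sequence of (X, Y) vertices; enclosed area = 351.00 mm².

351.00 mm²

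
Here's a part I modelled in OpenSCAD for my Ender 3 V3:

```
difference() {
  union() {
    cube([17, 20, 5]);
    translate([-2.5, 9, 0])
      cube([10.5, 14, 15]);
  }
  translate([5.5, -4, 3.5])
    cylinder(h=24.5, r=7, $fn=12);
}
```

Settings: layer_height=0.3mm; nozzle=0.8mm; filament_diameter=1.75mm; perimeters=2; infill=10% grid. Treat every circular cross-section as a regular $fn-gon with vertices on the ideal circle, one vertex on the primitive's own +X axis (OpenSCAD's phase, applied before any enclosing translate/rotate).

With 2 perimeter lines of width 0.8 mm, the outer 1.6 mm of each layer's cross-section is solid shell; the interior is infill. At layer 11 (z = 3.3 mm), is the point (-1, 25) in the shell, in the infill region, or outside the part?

At z = 3.3 mm: the cube (footprint 17×20) is included at this height; the cube at (-2.5, 9) (footprint 10.5×14) is included at this height; Taking the union: the regions partially overlap (shared area 88.00 mm²), so overlapping operands fuse into one piece — 1 connected region; the cylinder at (5.5, -4) is absent (z outside [3.5, 28]); After the difference (first − rest): none of the subtracted shapes is present at this height, so that combined region is unchanged — 1 connected region. Overall, the cross-section is a single solid region. The nearest boundary edge runs (-2.50, 23.00)→(8.00, 23.00); distance from the point to it = 2.00 mm. The point is not inside any of the regions above, so it lies outside the cross-section (2.00 mm from the nearest boundary).

outside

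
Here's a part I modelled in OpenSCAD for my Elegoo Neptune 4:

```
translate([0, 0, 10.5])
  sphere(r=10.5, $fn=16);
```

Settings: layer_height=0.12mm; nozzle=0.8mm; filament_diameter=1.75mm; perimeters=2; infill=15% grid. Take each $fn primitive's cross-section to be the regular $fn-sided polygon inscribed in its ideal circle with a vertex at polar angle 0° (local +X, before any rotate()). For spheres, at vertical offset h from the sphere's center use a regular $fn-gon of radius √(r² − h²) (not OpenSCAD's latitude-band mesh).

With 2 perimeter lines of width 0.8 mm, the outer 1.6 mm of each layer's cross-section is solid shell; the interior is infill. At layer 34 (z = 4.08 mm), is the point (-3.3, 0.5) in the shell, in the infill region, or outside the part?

At z = 4.08 mm: the r=10.5 sphere contributes a regular 16-gon of circumradius √(10.5²−6.42²) = 8.309. Overall, the cross-section is a single solid region. The nearest boundary edge runs (-7.68, 3.18)→(-8.31, 0.00); distance from the point to it = 4.81 mm. The point is inside the cross-section and 4.81 mm from the nearest boundary — more than the 1.6 mm shell width (2 × 0.8), so it's in the infill interior.

infill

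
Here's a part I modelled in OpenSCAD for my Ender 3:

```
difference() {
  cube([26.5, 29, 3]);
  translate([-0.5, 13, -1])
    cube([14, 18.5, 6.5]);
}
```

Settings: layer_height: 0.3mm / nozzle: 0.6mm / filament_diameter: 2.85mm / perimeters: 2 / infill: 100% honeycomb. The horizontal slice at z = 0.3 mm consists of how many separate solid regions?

1

At z = 0.3 mm: the cube (footprint 26.5×29) is included at this height; the cube at (-0.5, 13) is present — its section is the full 14×18.5 rectangle; After the difference (first − rest): starting from the 26.5×29 cube, the 14×18.5 cube at (-0.5, 13) partially overlaps it — only the 216.00 mm² overlap (of its 259.00 mm²) is removed, clipping the outline — 1 connected region. The result has 1 disconnected region.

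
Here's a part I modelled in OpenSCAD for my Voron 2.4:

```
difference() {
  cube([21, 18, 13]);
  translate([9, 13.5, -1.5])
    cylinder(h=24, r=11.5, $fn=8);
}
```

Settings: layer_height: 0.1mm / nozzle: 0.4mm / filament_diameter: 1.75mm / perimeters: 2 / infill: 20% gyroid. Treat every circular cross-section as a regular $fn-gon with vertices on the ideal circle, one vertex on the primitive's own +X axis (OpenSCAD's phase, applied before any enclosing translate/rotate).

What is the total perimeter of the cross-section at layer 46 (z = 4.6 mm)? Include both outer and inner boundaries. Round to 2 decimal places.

82.37 mm

At z = 4.6 mm: the cube (footprint 21×18) is included at this height (perimeter 78.00 mm); the r=11.5 cylinder at (9, 13.5) gives a regular 8-gon of circumradius 11.5 (constant along its height) (perimeter = 2·8·11.500·sin(180°/8) = 70.41 mm); Subtracting the remaining from the first: starting from the 21×18 cube, the r=11.5 cylinder at (9, 13.5) partially overlaps it — only the 267.54 mm² overlap (of its 374.06 mm²) is removed, clipping the outline — boundary = 82.37 mm. Overall, the cross-section is a single solid region. Total boundary length (outer) = 82.37 mm.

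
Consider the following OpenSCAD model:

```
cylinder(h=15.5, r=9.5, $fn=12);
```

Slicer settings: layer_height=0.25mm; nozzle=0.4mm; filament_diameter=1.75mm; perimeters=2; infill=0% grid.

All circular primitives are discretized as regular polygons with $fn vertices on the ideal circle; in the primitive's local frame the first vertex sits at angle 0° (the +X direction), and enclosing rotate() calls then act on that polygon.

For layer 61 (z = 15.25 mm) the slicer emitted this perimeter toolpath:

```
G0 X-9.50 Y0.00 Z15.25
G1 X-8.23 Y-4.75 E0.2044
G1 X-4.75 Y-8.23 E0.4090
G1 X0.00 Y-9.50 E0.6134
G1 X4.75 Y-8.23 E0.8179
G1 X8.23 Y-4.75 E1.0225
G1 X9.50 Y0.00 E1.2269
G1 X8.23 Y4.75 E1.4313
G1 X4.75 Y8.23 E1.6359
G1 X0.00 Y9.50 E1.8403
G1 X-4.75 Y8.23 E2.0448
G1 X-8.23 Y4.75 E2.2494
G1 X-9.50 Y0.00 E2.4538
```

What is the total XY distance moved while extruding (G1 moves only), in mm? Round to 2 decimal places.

59.02 mm

Sum the Euclidean lengths of each G1 segment: total = 59.02 mm.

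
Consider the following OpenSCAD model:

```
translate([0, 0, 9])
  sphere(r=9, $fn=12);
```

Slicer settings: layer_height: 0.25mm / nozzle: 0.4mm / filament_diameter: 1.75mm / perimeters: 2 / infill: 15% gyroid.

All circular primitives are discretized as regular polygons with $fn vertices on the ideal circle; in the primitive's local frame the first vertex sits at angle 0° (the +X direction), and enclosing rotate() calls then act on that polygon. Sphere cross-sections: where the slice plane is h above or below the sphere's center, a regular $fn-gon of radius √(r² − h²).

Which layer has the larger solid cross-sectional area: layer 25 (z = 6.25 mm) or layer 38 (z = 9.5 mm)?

layer 38 (z = 9.5 mm)

Layer 25 (z = 6.25): the r=9 sphere slices to a regular 12-gon of circumradius 8.570 (√(r²−h²) with h=2.75 from center) (area = (12/2)·8.570²·sin(360°/12) = 220.31 mm²). So its area = 220.31 mm². Layer 38 (z = 9.5): the r=9 sphere contributes a regular 12-gon of circumradius √(9²−0.5²) = 8.986 (area = (12/2)·8.986²·sin(360°/12) = 242.25 mm²). So its area = 242.25 mm². Layer 38 is larger (242.25 vs 220.31 mm²).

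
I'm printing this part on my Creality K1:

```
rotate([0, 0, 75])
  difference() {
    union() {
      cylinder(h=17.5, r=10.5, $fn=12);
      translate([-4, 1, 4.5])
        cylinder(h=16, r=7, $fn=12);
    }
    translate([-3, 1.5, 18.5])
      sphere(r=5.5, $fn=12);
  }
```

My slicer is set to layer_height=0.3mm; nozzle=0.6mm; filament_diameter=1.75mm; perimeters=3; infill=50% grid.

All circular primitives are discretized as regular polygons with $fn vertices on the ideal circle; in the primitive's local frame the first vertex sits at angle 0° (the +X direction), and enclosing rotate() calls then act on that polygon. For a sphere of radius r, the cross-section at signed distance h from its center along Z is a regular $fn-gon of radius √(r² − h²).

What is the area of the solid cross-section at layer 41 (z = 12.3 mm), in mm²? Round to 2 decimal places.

At z = 12.3 mm: the cylinder: section is a regular 12-gon, circumradius r=10.5 (area = (12/2)·10.500²·sin(360°/12) = 330.75 mm²); the r=7 cylinder at (-4, 1) gives a regular 12-gon of circumradius 7 (constant along its height) (area = (12/2)·7.000²·sin(360°/12) = 147.00 mm²); Merging all regions: the regions partially overlap — summed areas 477.75 mm² minus the doubly-counted overlap 142.42 mm² gives 335.33 mm² — area = 335.33 mm²; the sphere at (-3, 1.5) is not intersected at this z (|z−center|=6.200 > r=5.5); Subtracting the remaining from the first: none of the subtracted shapes is present at this height, so that combined region is unchanged — area = 335.33 mm²; (rotated 75° about Z; rotation is an isometry so areas/perimeters/island counts are preserved). Overall, the cross-section is a single solid region. Net area = 335.33 mm².

335.33 mm²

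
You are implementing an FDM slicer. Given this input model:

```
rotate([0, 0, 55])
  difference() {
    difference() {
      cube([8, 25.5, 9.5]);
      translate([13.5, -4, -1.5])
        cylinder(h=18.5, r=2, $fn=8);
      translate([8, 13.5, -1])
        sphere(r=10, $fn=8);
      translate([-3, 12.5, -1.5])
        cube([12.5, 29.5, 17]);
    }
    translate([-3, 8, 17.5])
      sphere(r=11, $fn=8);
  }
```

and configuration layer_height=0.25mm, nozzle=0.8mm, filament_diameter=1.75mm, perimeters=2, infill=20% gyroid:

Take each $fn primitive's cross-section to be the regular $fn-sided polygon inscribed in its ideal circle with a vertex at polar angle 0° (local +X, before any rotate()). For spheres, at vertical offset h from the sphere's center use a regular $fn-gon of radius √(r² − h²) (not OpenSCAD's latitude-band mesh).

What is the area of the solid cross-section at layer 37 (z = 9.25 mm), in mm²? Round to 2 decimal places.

67.48 mm²

At z = 9.25 mm: the 8×25.5 cube contributes its full rectangle (area 204.00 mm²); the cylinder at (13.5, -4): section is a regular 8-gon, circumradius r=2 (area = (8/2)·2.000²·sin(360°/8) = 11.31 mm²); the sphere at (8, 13.5) is absent (|z−center|=10.250 > r=10); the 12.5×29.5 cube at (-3, 12.5) contributes its full rectangle (area 368.75 mm²); After the difference (first − rest): starting from the 8×25.5 cube (204.00 mm²), the r=2 cylinder at (13.5, -4) misses the remaining region (no effect); the 12.5×29.5 cube at (-3, 12.5) partially overlaps it — only the 104.00 mm² overlap (of its 368.75 mm²) is removed, clipping the outline — area = 100.00 mm²; the r=11 sphere at (-3, 8) contributes a regular 8-gon of circumradius √(11²−8.25²) = 7.276 (area = (8/2)·7.276²·sin(360°/8) = 149.73 mm²); After the difference (first − rest): starting from the result so far (100.00 mm²), the r=11 sphere at (-3, 8) partially overlaps it — only the 32.52 mm² overlap (of its 149.73 mm²) is removed, clipping the outline — area = 67.48 mm²; (whole slice rotated 55° about Z — lengths, areas and connectivity unchanged). Overall, the cross-section is a single solid region. Net area = 67.48 mm².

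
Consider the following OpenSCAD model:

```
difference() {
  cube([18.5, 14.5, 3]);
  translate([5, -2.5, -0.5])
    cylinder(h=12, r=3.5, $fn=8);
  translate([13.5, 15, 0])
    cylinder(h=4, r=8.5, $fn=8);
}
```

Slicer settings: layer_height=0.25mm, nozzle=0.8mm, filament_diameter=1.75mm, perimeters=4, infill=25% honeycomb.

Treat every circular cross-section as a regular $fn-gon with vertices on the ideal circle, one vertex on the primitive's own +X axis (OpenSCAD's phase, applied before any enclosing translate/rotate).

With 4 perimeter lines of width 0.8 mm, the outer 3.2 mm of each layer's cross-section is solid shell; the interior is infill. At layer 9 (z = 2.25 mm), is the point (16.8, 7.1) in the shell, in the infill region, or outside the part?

At z = 2.25 mm: the cube (footprint 18.5×14.5) is included at this height; the cylinder at (5, -2.5): section is a regular 8-gon, circumradius r=3.5; the r=8.5 cylinder at (13.5, 15) contributes a regular 8-gon of circumradius 8.5; Subtracting the remaining from the first: starting from the 18.5×14.5 cube, the r=3.5 cylinder at (5, -2.5) partially overlaps it — only the 2.41 mm² overlap (of its 34.65 mm²) is removed, clipping the outline; the r=8.5 cylinder at (13.5, 15) partially overlaps it — only the 81.71 mm² overlap (of its 204.35 mm²) is removed, clipping the outline — 1 connected region. Overall, the cross-section is a single solid region. The nearest boundary edge runs (13.50, 6.50)→(18.50, 8.57); distance from the point to it = 0.71 mm. The point is inside the cross-section, 0.71 mm from the nearest boundary — within the 3.2 mm shell band (4 × 0.8).

shell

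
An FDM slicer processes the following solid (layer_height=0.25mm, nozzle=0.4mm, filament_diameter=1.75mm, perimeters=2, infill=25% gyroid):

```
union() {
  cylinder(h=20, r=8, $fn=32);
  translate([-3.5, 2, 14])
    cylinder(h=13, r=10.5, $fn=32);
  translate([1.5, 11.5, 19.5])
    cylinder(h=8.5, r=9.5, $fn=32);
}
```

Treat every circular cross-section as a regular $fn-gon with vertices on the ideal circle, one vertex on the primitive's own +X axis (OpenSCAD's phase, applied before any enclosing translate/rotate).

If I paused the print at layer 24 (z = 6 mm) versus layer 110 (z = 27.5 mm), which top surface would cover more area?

layer 110 (z = 27.5 mm)

Layer 24 (z = 6): the r=8 cylinder gives a regular 32-gon of circumradius 8 (constant along its height) (area = (32/2)·8.000²·sin(360°/32) = 199.77 mm²); the cylinder at (-3.5, 2) is not intersected at this z (z outside [14, 27]); the cylinder at (1.5, 11.5) is not intersected at this z (z outside [19.5, 28]); Combining (union): only the r=8 cylinder is present, so the union is just that shape — area = 199.77 mm². So its area = 199.77 mm². Layer 110 (z = 27.5): the cylinder is absent (z outside [0, 20]); the cylinder at (-3.5, 2) is not intersected at this z (z outside [14, 27]); the cylinder at (1.5, 11.5): section is a regular 32-gon, circumradius r=9.5 (area = (32/2)·9.500²·sin(360°/32) = 281.71 mm²); Merging all regions: only the r=9.5 cylinder at (1.5, 11.5) is present, so the union is just that shape — area = 281.71 mm². So its area = 281.71 mm². Layer 110 is larger (281.71 vs 199.77 mm²).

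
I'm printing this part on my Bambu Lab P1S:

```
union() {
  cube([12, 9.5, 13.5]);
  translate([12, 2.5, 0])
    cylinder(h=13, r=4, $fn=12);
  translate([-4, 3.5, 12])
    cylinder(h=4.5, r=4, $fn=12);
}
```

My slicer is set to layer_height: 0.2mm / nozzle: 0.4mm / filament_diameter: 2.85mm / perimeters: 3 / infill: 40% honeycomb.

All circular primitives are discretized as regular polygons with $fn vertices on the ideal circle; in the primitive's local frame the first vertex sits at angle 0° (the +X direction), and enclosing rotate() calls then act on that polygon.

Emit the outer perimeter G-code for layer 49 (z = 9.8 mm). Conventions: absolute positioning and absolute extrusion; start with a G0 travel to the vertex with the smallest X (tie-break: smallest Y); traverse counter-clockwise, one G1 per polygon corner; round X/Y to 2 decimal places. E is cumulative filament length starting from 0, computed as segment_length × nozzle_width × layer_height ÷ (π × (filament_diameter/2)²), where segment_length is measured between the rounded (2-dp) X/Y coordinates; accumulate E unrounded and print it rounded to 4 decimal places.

G0 X0.00 Y0.00 Z9.80
G1 X9.04 Y0.00 E0.1134
G1 X10.00 Y-0.96 E0.1304
G1 X12.00 Y-1.50 E0.1564
G1 X14.00 Y-0.96 E0.1823
G1 X15.46 Y0.50 E0.2082
G1 X16.00 Y2.50 E0.2342
G1 X15.46 Y4.50 E0.2602
G1 X14.00 Y5.96 E0.2861
G1 X12.00 Y6.50 E0.3121
G1 X12.00 Y9.50 E0.3497
G1 X0.00 Y9.50 E0.5002
G1 X0.00 Y0.00 E0.6193

At z = 9.8 mm: the 12×9.5 cube contributes its full rectangle; the r=4 cylinder at (12, 2.5) gives a regular 12-gon of circumradius 4 (constant along its height); the cylinder at (-4, 3.5) is absent (z outside [12, 16.5]); Combining (union): the regions partially overlap (shared area 21.07 mm²), so overlapping operands fuse into one piece — 1 connected region. The outline is a single polygon with 12 vertices. Extrusion per mm of travel: 0.4 × 0.2 / (π × 1.425²) = 0.012540. Accumulating E over each segment gives final E = 0.6193.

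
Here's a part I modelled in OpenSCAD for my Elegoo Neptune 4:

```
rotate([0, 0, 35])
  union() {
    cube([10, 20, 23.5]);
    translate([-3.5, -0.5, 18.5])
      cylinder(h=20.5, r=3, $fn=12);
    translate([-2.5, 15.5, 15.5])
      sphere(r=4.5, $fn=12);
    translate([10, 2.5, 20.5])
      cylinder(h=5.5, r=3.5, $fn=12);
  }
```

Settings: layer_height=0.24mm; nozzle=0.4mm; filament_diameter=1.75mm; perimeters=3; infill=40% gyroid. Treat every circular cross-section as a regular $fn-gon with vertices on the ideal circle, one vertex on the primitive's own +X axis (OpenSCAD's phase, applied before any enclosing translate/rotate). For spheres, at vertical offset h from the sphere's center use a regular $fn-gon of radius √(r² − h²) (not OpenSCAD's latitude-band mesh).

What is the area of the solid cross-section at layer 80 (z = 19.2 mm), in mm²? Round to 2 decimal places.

246.67 mm²

At z = 19.2 mm: the 10×20 cube contributes its full rectangle (area 200.00 mm²); the r=3 cylinder at (-3.5, -0.5) contributes a regular 12-gon of circumradius 3 (area = (12/2)·3.000²·sin(360°/12) = 27.00 mm²); the sphere at (-2.5, 15.5): section is a regular 12-gon, circumradius = √(r²−h²) = √(4.5²−3.7²) = 2.561 (area = (12/2)·2.561²·sin(360°/12) = 19.68 mm²); the cylinder at (10, 2.5) does not reach this height (z outside [20.5, 26]); Combining (union): the regions partially overlap — summed areas 246.68 mm² minus the doubly-counted overlap 0.01 mm² gives 246.67 mm² — area = 246.67 mm²; (rotated 35° about Z; rotation is an isometry so areas/perimeters/island counts are preserved). Overall, the cross-section has 2 separate islands. Net area = 246.67 mm².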